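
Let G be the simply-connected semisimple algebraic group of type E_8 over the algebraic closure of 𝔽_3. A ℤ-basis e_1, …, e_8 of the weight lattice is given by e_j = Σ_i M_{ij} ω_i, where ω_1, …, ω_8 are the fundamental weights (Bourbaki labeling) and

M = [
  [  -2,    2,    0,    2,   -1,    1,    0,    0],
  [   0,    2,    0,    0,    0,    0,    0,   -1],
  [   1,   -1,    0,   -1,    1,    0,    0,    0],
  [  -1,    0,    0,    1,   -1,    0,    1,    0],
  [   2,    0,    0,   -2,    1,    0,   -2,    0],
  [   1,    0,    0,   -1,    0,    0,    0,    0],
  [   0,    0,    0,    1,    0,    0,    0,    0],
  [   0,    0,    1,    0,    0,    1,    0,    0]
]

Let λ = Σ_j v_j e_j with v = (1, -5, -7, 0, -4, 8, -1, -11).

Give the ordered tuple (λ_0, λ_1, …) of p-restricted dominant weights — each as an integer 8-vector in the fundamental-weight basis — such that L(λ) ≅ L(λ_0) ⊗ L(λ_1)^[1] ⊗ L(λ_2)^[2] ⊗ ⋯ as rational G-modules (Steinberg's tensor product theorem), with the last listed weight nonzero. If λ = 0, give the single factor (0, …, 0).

((0, 1, 2, 2, 0, 1, 0, 1),)

In the fundamental-weight basis, λ has coordinates c = M·v (v = (1, -5, -7, 0, -4, 8, -1, -11)):
  c_1 = -2*1 + 2*-5 + 0*-7 + 2*0 + -1*-4 + 1*8 + 0*-1 + 0*-11 = 0
  c_2 = 0*1 + 2*-5 + 0*-7 + 0*0 + 0*-4 + 0*8 + 0*-1 + -1*-11 = 1
  c_3 = 1*1 + -1*-5 + 0*-7 + -1*0 + 1*-4 + 0*8 + 0*-1 + 0*-11 = 2
  c_4 = -1*1 + 0*-5 + 0*-7 + 1*0 + -1*-4 + 0*8 + 1*-1 + 0*-11 = 2
  c_5 = 2*1 + 0*-5 + 0*-7 + -2*0 + 1*-4 + 0*8 + -2*-1 + 0*-11 = 0
  c_6 = 1*1 + 0*-5 + 0*-7 + -1*0 + 0*-4 + 0*8 + 0*-1 + 0*-11 = 1
  c_7 = 0*1 + 0*-5 + 0*-7 + 1*0 + 0*-4 + 0*8 + 0*-1 + 0*-11 = 0
  c_8 = 0*1 + 0*-5 + 1*-7 + 0*0 + 0*-4 + 1*8 + 0*-1 + 0*-11 = 1
Base-3 expansion of each c_i:
  c_1 = 0
  c_2 = 1 = 1·3^0
  c_3 = 2 = 2·3^0
  c_4 = 2 = 2·3^0
  c_5 = 0
  c_6 = 1 = 1·3^0
  c_7 = 0
  c_8 = 1 = 1·3^0
p-restricted factor λ_0 = (0, 1, 2, 2, 0, 1, 0, 1)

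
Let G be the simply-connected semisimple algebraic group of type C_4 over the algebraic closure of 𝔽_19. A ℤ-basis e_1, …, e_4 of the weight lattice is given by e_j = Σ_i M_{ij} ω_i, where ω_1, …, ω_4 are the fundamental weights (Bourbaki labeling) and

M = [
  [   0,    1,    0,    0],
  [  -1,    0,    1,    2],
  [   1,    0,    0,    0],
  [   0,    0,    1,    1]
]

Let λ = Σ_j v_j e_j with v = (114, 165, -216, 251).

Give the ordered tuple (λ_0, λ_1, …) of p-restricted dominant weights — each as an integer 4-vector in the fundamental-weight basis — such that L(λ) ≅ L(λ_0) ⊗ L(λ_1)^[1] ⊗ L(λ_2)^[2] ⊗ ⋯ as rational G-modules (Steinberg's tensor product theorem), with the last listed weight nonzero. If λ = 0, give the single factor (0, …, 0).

((13, 1, 0, 16), (8, 9, 6, 1))

Compute c_i = Σ_j M_{ij} v_j with v = (114, 165, -216, 251):
  c_1 = (0)·(114) + (1)·(165) + (0)·(-216) + (0)·(251) = 165
  c_2 = (-1)·(114) + (0)·(165) + (1)·(-216) + (2)·(251) = 172
  c_3 = (1)·(114) + (0)·(165) + (0)·(-216) + (0)·(251) = 114
  c_4 = (0)·(114) + (0)·(165) + (1)·(-216) + (1)·(251) = 35
p = 19; digits c_i = Σ_j d_{ij}·19^j, 0 ≤ d_{ij} < 19:
  c_1 = 165 = 13·19^0 + 8·19^1
  c_2 = 172 = 1·19^0 + 9·19^1
  c_3 = 114 = 0·19^0 + 6·19^1
  c_4 = 35 = 16·19^0 + 1·19^1
Factor λ_0 = (13, 1, 0, 16)
Factor λ_1 = (8, 9, 6, 1)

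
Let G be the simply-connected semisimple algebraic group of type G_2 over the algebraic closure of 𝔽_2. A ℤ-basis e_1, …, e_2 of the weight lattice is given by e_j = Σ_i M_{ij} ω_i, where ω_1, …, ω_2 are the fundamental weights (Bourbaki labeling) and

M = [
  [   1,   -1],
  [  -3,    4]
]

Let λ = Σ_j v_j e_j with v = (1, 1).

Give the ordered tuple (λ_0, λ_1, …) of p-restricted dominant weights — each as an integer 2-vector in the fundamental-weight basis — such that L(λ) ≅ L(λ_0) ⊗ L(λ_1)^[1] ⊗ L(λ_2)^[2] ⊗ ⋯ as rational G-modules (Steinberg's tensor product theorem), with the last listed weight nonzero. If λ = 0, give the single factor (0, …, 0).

ω-coordinates c = M·v, v = (1, 1):
  c_1 = 1*1 + -1*1 = 0
  c_2 = -3*1 + 4*1 = 1
Writing each c_i in base p = 2:
  c_1 = 0
  c_2 = 1 = 1·2^0
Factor λ_0 = (0, 1)

((0, 1),)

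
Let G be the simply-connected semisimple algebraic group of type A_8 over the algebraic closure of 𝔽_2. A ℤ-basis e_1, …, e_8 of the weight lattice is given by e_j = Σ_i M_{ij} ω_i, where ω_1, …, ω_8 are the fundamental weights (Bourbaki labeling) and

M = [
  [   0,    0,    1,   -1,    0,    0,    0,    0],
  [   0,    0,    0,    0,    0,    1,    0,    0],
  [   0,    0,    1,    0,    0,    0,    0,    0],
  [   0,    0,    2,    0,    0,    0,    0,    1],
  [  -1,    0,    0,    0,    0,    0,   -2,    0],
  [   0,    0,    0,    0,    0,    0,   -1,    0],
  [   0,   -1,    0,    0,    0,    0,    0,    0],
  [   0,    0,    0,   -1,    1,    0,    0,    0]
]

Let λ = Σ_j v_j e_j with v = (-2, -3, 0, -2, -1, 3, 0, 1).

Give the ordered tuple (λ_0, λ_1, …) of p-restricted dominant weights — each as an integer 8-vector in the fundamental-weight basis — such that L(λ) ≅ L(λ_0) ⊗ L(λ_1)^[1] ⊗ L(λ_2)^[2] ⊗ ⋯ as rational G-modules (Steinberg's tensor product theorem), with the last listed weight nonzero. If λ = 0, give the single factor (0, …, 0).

In the fundamental-weight basis, λ has coordinates c = M·v (v = (-2, -3, 0, -2, -1, 3, 0, 1)):
  c_1 = (0)·(-2) + (0)·(-3) + (1)·(0) + (-1)·(-2) + (0)·(-1) + (0)·(3) + (0)·(0) + (0)·(1) = 2
  c_2 = (0)·(-2) + (0)·(-3) + (0)·(0) + (0)·(-2) + (0)·(-1) + (1)·(3) + (0)·(0) + (0)·(1) = 3
  c_3 = (0)·(-2) + (0)·(-3) + (1)·(0) + (0)·(-2) + (0)·(-1) + (0)·(3) + (0)·(0) + (0)·(1) = 0
  c_4 = (0)·(-2) + (0)·(-3) + (2)·(0) + (0)·(-2) + (0)·(-1) + (0)·(3) + (0)·(0) + (1)·(1) = 1
  c_5 = (-1)·(-2) + (0)·(-3) + (0)·(0) + (0)·(-2) + (0)·(-1) + (0)·(3) + (-2)·(0) + (0)·(1) = 2
  c_6 = (0)·(-2) + (0)·(-3) + (0)·(0) + (0)·(-2) + (0)·(-1) + (0)·(3) + (-1)·(0) + (0)·(1) = 0
  c_7 = (0)·(-2) + (-1)·(-3) + (0)·(0) + (0)·(-2) + (0)·(-1) + (0)·(3) + (0)·(0) + (0)·(1) = 3
  c_8 = (0)·(-2) + (0)·(-3) + (0)·(0) + (-1)·(-2) + (1)·(-1) + (0)·(3) + (0)·(0) + (0)·(1) = 1
Expand coordinatewise in base 2:
  c_1 = 2 = 0·2^0 + 1·2^1
  c_2 = 3 = 1·2^0 + 1·2^1
  c_3 = 0
  c_4 = 1 = 1·2^0
  c_5 = 2 = 0·2^0 + 1·2^1
  c_6 = 0
  c_7 = 3 = 1·2^0 + 1·2^1
  c_8 = 1 = 1·2^0
p-restricted factor λ_0 = (0, 1, 0, 1, 0, 0, 1, 1)
p-restricted factor λ_1 = (1, 1, 0, 0, 1, 0, 1, 0)

((0, 1, 0, 1, 0, 0, 1, 1), (1, 1, 0, 0, 1, 0, 1, 0))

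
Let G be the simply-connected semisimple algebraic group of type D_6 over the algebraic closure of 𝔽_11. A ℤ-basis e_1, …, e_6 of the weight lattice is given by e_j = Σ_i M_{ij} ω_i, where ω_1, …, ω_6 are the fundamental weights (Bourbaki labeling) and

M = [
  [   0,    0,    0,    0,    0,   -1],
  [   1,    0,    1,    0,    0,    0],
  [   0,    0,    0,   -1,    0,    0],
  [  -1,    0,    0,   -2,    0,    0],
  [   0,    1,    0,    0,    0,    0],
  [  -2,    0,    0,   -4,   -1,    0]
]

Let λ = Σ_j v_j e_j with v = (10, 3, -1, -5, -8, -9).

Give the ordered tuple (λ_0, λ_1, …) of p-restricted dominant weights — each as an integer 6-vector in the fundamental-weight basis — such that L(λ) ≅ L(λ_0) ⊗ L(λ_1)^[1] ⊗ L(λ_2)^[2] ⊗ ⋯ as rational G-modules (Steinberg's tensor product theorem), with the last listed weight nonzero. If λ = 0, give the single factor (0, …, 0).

((9, 9, 5, 0, 3, 8),)

In the fundamental-weight basis, λ has coordinates c = M·v (v = (10, 3, -1, -5, -8, -9)):
  c_1 = 0·10 + 0·3 + (0)·(-1) + (0)·(-5) + (0)·(-8) + (-1)·(-9) = 9
  c_2 = 1·10 + 0·3 + (1)·(-1) + (0)·(-5) + (0)·(-8) + (0)·(-9) = 9
  c_3 = 0·10 + 0·3 + (0)·(-1) + (-1)·(-5) + (0)·(-8) + (0)·(-9) = 5
  c_4 = (-1)·(10) + 0·3 + (0)·(-1) + (-2)·(-5) + (0)·(-8) + (0)·(-9) = 0
  c_5 = 0·10 + 1·3 + (0)·(-1) + (0)·(-5) + (0)·(-8) + (0)·(-9) = 3
  c_6 = (-2)·(10) + 0·3 + (0)·(-1) + (-4)·(-5) + (-1)·(-8) + (0)·(-9) = 8
p = 11; digits c_i = Σ_j d_{ij}·11^j, 0 ≤ d_{ij} < 11:
  c_1 = 9 = 9·11^0
  c_2 = 9 = 9·11^0
  c_3 = 5 = 5·11^0
  c_4 = 0
  c_5 = 3 = 3·11^0
  c_6 = 8 = 8·11^0
λ_0 = (9, 9, 5, 0, 3, 8)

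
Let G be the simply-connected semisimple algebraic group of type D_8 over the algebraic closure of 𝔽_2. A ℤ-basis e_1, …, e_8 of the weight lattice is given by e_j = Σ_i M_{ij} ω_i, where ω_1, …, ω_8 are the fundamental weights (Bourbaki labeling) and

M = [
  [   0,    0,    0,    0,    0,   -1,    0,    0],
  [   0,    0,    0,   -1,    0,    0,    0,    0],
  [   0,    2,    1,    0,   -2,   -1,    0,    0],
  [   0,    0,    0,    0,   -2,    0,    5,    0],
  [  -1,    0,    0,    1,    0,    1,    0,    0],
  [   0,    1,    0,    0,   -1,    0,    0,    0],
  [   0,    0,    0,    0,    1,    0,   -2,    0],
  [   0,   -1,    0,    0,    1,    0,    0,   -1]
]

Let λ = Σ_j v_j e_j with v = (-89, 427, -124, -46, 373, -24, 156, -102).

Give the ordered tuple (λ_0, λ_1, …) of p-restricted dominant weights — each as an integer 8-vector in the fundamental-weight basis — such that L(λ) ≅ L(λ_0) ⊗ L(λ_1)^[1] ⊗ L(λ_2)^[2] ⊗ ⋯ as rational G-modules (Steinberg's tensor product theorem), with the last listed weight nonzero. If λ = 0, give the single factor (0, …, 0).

((0, 0, 0, 0, 1, 0, 1, 0), (0, 1, 0, 1, 1, 1, 0, 0), (0, 1, 0, 0, 0, 1, 1, 0), (1, 1, 1, 0, 0, 0, 1, 0), (1, 0, 0, 0, 1, 1, 1, 1), (0, 1, 0, 1, 0, 1, 1, 1))

In the fundamental-weight basis, λ has coordinates c = M·v (v = (-89, 427, -124, -46, 373, -24, 156, -102)):
  c_1 = (0)·(-89) + (0)·(427) + (0)·(-124) + (0)·(-46) + (0)·(373) + (-1)·(-24) + (0)·(156) + (0)·(-102) = 24
  c_2 = (0)·(-89) + (0)·(427) + (0)·(-124) + (-1)·(-46) + (0)·(373) + (0)·(-24) + (0)·(156) + (0)·(-102) = 46
  c_3 = (0)·(-89) + (2)·(427) + (1)·(-124) + (0)·(-46) + (-2)·(373) + (-1)·(-24) + (0)·(156) + (0)·(-102) = 8
  c_4 = (0)·(-89) + (0)·(427) + (0)·(-124) + (0)·(-46) + (-2)·(373) + (0)·(-24) + (5)·(156) + (0)·(-102) = 34
  c_5 = (-1)·(-89) + (0)·(427) + (0)·(-124) + (1)·(-46) + (0)·(373) + (1)·(-24) + (0)·(156) + (0)·(-102) = 19
  c_6 = (0)·(-89) + (1)·(427) + (0)·(-124) + (0)·(-46) + (-1)·(373) + (0)·(-24) + (0)·(156) + (0)·(-102) = 54
  c_7 = (0)·(-89) + (0)·(427) + (0)·(-124) + (0)·(-46) + (1)·(373) + (0)·(-24) + (-2)·(156) + (0)·(-102) = 61
  c_8 = (0)·(-89) + (-1)·(427) + (0)·(-124) + (0)·(-46) + (1)·(373) + (0)·(-24) + (0)·(156) + (-1)·(-102) = 48
Expand coordinatewise in base 2:
  c_1 = 24 = 0·2^0 + 0·2^1 + 0·2^2 + 1·2^3 + 1·2^4
  c_2 = 46 = 0·2^0 + 1·2^1 + 1·2^2 + 1·2^3 + 0·2^4 + 1·2^5
  c_3 = 8 = 0·2^0 + 0·2^1 + 0·2^2 + 1·2^3
  c_4 = 34 = 0·2^0 + 1·2^1 + 0·2^2 + 0·2^3 + 0·2^4 + 1·2^5
  c_5 = 19 = 1·2^0 + 1·2^1 + 0·2^2 + 0·2^3 + 1·2^4
  c_6 = 54 = 0·2^0 + 1·2^1 + 1·2^2 + 0·2^3 + 1·2^4 + 1·2^5
  c_7 = 61 = 1·2^0 + 0·2^1 + 1·2^2 + 1·2^3 + 1·2^4 + 1·2^5
  c_8 = 48 = 0·2^0 + 0·2^1 + 0·2^2 + 0·2^3 + 1·2^4 + 1·2^5
λ_0 = (0, 0, 0, 0, 1, 0, 1, 0)
λ_1 = (0, 1, 0, 1, 1, 1, 0, 0)
λ_2 = (0, 1, 0, 0, 0, 1, 1, 0)
λ_3 = (1, 1, 1, 0, 0, 0, 1, 0)
λ_4 = (1, 0, 0, 0, 1, 1, 1, 1)
λ_5 = (0, 1, 0, 1, 0, 1, 1, 1)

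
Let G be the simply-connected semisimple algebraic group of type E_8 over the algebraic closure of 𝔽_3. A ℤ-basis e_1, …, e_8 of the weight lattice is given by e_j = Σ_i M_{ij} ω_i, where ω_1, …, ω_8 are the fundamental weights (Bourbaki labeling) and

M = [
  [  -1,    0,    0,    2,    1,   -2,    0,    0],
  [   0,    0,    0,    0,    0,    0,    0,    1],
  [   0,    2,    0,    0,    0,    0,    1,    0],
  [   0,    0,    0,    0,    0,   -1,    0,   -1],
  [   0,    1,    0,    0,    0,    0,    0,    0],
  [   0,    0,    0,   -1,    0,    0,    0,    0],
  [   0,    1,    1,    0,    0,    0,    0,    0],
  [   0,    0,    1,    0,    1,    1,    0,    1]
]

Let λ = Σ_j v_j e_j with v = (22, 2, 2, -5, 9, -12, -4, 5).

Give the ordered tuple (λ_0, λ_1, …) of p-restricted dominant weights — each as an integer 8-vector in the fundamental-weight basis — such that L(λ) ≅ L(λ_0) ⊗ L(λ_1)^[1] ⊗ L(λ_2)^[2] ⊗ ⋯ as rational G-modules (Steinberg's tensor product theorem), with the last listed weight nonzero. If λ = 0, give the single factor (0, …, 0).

Converting to the ω-basis (c_i = row i of M dotted with v = (22, 2, 2, -5, 9, -12, -4, 5)):
  c_1 = (-1)·(22) + (0)·(2) + (0)·(2) + (2)·(-5) + (1)·(9) + (-2)·(-12) + (0)·(-4) + (0)·(5) = 1
  c_2 = (0)·(22) + (0)·(2) + (0)·(2) + (0)·(-5) + (0)·(9) + (0)·(-12) + (0)·(-4) + (1)·(5) = 5
  c_3 = (0)·(22) + (2)·(2) + (0)·(2) + (0)·(-5) + (0)·(9) + (0)·(-12) + (1)·(-4) + (0)·(5) = 0
  c_4 = (0)·(22) + (0)·(2) + (0)·(2) + (0)·(-5) + (0)·(9) + (-1)·(-12) + (0)·(-4) + (-1)·(5) = 7
  c_5 = (0)·(22) + (1)·(2) + (0)·(2) + (0)·(-5) + (0)·(9) + (0)·(-12) + (0)·(-4) + (0)·(5) = 2
  c_6 = (0)·(22) + (0)·(2) + (0)·(2) + (-1)·(-5) + (0)·(9) + (0)·(-12) + (0)·(-4) + (0)·(5) = 5
  c_7 = (0)·(22) + (1)·(2) + (1)·(2) + (0)·(-5) + (0)·(9) + (0)·(-12) + (0)·(-4) + (0)·(5) = 4
  c_8 = (0)·(22) + (0)·(2) + (1)·(2) + (0)·(-5) + (1)·(9) + (1)·(-12) + (0)·(-4) + (1)·(5) = 4
Base-3 expansion of each c_i:
  c_1 = 1 = 1·3^0
  c_2 = 5 = 2·3^0 + 1·3^1
  c_3 = 0
  c_4 = 7 = 1·3^0 + 2·3^1
  c_5 = 2 = 2·3^0
  c_6 = 5 = 2·3^0 + 1·3^1
  c_7 = 4 = 1·3^0 + 1·3^1
  c_8 = 4 = 1·3^0 + 1·3^1
Factor λ_0 = (1, 2, 0, 1, 2, 2, 1, 1)
Factor λ_1 = (0, 1, 0, 2, 0, 1, 1, 1)

((1, 2, 0, 1, 2, 2, 1, 1), (0, 1, 0, 2, 0, 1, 1, 1))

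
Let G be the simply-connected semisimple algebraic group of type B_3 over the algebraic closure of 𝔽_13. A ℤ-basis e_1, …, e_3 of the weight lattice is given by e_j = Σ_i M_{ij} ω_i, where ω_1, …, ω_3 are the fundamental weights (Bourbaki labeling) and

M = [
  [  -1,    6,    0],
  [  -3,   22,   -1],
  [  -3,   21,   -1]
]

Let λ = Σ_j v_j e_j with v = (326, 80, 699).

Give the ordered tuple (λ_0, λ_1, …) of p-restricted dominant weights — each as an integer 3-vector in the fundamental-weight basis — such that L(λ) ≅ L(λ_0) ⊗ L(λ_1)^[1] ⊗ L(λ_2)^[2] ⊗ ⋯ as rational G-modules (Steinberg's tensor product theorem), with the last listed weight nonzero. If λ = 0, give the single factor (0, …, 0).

Converting to the ω-basis (c_i = row i of M dotted with v = (326, 80, 699)):
  c_1 = (-1)·(326) + (6)·(80) + (0)·(699) = 154
  c_2 = (-3)·(326) + (22)·(80) + (-1)·(699) = 83
  c_3 = (-3)·(326) + (21)·(80) + (-1)·(699) = 3
p = 13; digits c_i = Σ_j d_{ij}·13^j, 0 ≤ d_{ij} < 13:
  c_1 = 154 = 11·13^0 + 11·13^1
  c_2 = 83 = 5·13^0 + 6·13^1
  c_3 = 3 = 3·13^0
Factor λ_0 = (11, 5, 3)
Factor λ_1 = (11, 6, 0)

((11, 5, 3), (11, 6, 0))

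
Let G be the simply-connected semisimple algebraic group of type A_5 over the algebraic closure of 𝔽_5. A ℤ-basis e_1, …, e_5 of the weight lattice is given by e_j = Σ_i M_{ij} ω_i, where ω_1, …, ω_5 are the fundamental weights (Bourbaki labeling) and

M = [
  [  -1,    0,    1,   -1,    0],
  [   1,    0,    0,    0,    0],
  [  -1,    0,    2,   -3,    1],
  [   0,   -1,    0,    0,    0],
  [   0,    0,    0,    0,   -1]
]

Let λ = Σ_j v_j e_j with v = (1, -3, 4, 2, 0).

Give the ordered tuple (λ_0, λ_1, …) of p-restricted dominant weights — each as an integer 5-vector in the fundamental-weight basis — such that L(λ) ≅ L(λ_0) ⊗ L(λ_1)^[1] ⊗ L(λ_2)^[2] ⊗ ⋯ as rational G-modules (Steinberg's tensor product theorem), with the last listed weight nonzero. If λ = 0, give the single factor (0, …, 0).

((1, 1, 1, 3, 0),)

ω-coordinates c = M·v, v = (1, -3, 4, 2, 0):
  c_1 = (-1)·(1) + (0)·(-3) + (1)·(4) + (-1)·(2) + (0)·(0) = 1
  c_2 = (1)·(1) + (0)·(-3) + (0)·(4) + (0)·(2) + (0)·(0) = 1
  c_3 = (-1)·(1) + (0)·(-3) + (2)·(4) + (-3)·(2) + (1)·(0) = 1
  c_4 = (0)·(1) + (-1)·(-3) + (0)·(4) + (0)·(2) + (0)·(0) = 3
  c_5 = (0)·(1) + (0)·(-3) + (0)·(4) + (0)·(2) + (-1)·(0) = 0
p = 5; digits c_i = Σ_j d_{ij}·5^j, 0 ≤ d_{ij} < 5:
  c_1 = 1 = 1·5^0
  c_2 = 1 = 1·5^0
  c_3 = 1 = 1·5^0
  c_4 = 3 = 3·5^0
  c_5 = 0
λ_0 = (1, 1, 1, 3, 0)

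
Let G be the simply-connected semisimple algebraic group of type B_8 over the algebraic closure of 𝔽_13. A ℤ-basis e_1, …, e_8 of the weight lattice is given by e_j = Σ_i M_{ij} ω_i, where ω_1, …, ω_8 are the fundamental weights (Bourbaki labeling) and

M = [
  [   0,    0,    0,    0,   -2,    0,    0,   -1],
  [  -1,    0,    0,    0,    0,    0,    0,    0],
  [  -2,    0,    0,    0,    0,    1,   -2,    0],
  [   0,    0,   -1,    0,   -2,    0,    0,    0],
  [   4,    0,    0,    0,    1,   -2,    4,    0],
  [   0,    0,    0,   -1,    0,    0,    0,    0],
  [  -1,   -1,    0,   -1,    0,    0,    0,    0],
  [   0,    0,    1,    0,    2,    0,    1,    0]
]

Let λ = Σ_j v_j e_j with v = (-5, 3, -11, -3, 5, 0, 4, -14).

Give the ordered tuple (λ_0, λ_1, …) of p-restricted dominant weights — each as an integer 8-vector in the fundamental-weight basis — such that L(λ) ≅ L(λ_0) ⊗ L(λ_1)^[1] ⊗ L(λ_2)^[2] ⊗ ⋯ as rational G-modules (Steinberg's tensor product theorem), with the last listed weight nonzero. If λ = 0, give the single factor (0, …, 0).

In the fundamental-weight basis, λ has coordinates c = M·v (v = (-5, 3, -11, -3, 5, 0, 4, -14)):
  c_1 = (0)·(-5) + 0·3 + (0)·(-11) + (0)·(-3) + (-2)·(5) + 0·0 + 0·4 + (-1)·(-14) = 4
  c_2 = (-1)·(-5) + 0·3 + (0)·(-11) + (0)·(-3) + 0·5 + 0·0 + 0·4 + (0)·(-14) = 5
  c_3 = (-2)·(-5) + 0·3 + (0)·(-11) + (0)·(-3) + 0·5 + 1·0 + (-2)·(4) + (0)·(-14) = 2
  c_4 = (0)·(-5) + 0·3 + (-1)·(-11) + (0)·(-3) + (-2)·(5) + 0·0 + 0·4 + (0)·(-14) = 1
  c_5 = (4)·(-5) + 0·3 + (0)·(-11) + (0)·(-3) + 1·5 + (-2)·(0) + 4·4 + (0)·(-14) = 1
  c_6 = (0)·(-5) + 0·3 + (0)·(-11) + (-1)·(-3) + 0·5 + 0·0 + 0·4 + (0)·(-14) = 3
  c_7 = (-1)·(-5) + (-1)·(3) + (0)·(-11) + (-1)·(-3) + 0·5 + 0·0 + 0·4 + (0)·(-14) = 5
  c_8 = (0)·(-5) + 0·3 + (1)·(-11) + (0)·(-3) + 2·5 + 0·0 + 1·4 + (0)·(-14) = 3
Expand coordinatewise in base 13:
  c_1 = 4 = 4·13^0
  c_2 = 5 = 5·13^0
  c_3 = 2 = 2·13^0
  c_4 = 1 = 1·13^0
  c_5 = 1 = 1·13^0
  c_6 = 3 = 3·13^0
  c_7 = 5 = 5·13^0
  c_8 = 3 = 3·13^0
λ_0 = (4, 5, 2, 1, 1, 3, 5, 3)

((4, 5, 2, 1, 1, 3, 5, 3),)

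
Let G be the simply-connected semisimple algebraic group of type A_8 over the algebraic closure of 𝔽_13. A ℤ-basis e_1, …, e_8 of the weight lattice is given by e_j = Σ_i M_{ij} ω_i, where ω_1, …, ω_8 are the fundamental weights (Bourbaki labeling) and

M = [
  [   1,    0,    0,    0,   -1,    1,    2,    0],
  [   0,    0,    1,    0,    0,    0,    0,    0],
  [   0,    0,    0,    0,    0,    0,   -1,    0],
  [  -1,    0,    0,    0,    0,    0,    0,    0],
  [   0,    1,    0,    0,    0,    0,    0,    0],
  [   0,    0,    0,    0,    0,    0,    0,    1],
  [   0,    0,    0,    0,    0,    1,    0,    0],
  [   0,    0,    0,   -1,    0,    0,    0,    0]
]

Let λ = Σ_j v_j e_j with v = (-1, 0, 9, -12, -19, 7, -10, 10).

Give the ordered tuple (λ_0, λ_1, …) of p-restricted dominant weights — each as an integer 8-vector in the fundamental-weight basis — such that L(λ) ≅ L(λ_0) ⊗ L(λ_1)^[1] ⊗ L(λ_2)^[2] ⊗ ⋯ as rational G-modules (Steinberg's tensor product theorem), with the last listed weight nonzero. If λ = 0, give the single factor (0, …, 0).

((5, 9, 10, 1, 0, 10, 7, 12),)

In the fundamental-weight basis, λ has coordinates c = M·v (v = (-1, 0, 9, -12, -19, 7, -10, 10)):
  c_1 = 1*-1 + 0*0 + 0*9 + 0*-12 + -1*-19 + 1*7 + 2*-10 + 0*10 = 5
  c_2 = 0*-1 + 0*0 + 1*9 + 0*-12 + 0*-19 + 0*7 + 0*-10 + 0*10 = 9
  c_3 = 0*-1 + 0*0 + 0*9 + 0*-12 + 0*-19 + 0*7 + -1*-10 + 0*10 = 10
  c_4 = -1*-1 + 0*0 + 0*9 + 0*-12 + 0*-19 + 0*7 + 0*-10 + 0*10 = 1
  c_5 = 0*-1 + 1*0 + 0*9 + 0*-12 + 0*-19 + 0*7 + 0*-10 + 0*10 = 0
  c_6 = 0*-1 + 0*0 + 0*9 + 0*-12 + 0*-19 + 0*7 + 0*-10 + 1*10 = 10
  c_7 = 0*-1 + 0*0 + 0*9 + 0*-12 + 0*-19 + 1*7 + 0*-10 + 0*10 = 7
  c_8 = 0*-1 + 0*0 + 0*9 + -1*-12 + 0*-19 + 0*7 + 0*-10 + 0*10 = 12
Expand coordinatewise in base 13:
  c_1 = 5 = 5·13^0
  c_2 = 9 = 9·13^0
  c_3 = 10 = 10·13^0
  c_4 = 1 = 1·13^0
  c_5 = 0
  c_6 = 10 = 10·13^0
  c_7 = 7 = 7·13^0
  c_8 = 12 = 12·13^0
p-restricted factor λ_0 = (5, 9, 10, 1, 0, 10, 7, 12)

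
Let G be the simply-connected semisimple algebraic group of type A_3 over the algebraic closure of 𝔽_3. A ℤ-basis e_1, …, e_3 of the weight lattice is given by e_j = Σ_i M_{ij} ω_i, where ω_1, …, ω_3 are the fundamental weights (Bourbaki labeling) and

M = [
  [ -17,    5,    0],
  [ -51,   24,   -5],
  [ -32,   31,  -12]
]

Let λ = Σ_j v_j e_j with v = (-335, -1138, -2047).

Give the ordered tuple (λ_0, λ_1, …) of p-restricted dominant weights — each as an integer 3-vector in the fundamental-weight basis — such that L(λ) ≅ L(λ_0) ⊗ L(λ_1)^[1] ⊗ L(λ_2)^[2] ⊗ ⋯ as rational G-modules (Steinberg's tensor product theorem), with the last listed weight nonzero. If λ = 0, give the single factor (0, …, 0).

((2, 2, 0), (1, 2, 2))

Change of basis e → ω: c = M·v where v = (-335, -1138, -2047):
  c_1 = (-17)·(-335) + (5)·(-1138) + (0)·(-2047) = 5
  c_2 = (-51)·(-335) + (24)·(-1138) + (-5)·(-2047) = 8
  c_3 = (-32)·(-335) + (31)·(-1138) + (-12)·(-2047) = 6
Base-3 expansion of each c_i:
  c_1 = 5 = 2·3^0 + 1·3^1
  c_2 = 8 = 2·3^0 + 2·3^1
  c_3 = 6 = 0·3^0 + 2·3^1
λ_0 = (2, 2, 0)
λ_1 = (1, 2, 2)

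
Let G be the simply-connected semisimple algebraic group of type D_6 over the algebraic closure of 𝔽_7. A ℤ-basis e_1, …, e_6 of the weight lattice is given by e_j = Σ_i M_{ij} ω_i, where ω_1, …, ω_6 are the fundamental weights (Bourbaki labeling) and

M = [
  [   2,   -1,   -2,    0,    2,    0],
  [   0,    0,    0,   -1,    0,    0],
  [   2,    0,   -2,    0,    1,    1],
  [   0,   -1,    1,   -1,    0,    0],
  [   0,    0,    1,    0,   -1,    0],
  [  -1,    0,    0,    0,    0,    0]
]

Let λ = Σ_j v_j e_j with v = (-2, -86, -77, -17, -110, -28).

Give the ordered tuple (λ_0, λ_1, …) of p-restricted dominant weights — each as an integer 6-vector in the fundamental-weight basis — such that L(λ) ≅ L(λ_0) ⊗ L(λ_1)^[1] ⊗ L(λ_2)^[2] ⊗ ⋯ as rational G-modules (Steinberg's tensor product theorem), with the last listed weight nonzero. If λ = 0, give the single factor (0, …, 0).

Change of basis e → ω: c = M·v where v = (-2, -86, -77, -17, -110, -28):
  c_1 = 2*-2 + -1*-86 + -2*-77 + 0*-17 + 2*-110 + 0*-28 = 16
  c_2 = 0*-2 + 0*-86 + 0*-77 + -1*-17 + 0*-110 + 0*-28 = 17
  c_3 = 2*-2 + 0*-86 + -2*-77 + 0*-17 + 1*-110 + 1*-28 = 12
  c_4 = 0*-2 + -1*-86 + 1*-77 + -1*-17 + 0*-110 + 0*-28 = 26
  c_5 = 0*-2 + 0*-86 + 1*-77 + 0*-17 + -1*-110 + 0*-28 = 33
  c_6 = -1*-2 + 0*-86 + 0*-77 + 0*-17 + 0*-110 + 0*-28 = 2
Expand coordinatewise in base 7:
  c_1 = 16 = 2·7^0 + 2·7^1
  c_2 = 17 = 3·7^0 + 2·7^1
  c_3 = 12 = 5·7^0 + 1·7^1
  c_4 = 26 = 5·7^0 + 3·7^1
  c_5 = 33 = 5·7^0 + 4·7^1
  c_6 = 2 = 2·7^0
Factor λ_0 = (2, 3, 5, 5, 5, 2)
Factor λ_1 = (2, 2, 1, 3, 4, 0)

((2, 3, 5, 5, 5, 2), (2, 2, 1, 3, 4, 0))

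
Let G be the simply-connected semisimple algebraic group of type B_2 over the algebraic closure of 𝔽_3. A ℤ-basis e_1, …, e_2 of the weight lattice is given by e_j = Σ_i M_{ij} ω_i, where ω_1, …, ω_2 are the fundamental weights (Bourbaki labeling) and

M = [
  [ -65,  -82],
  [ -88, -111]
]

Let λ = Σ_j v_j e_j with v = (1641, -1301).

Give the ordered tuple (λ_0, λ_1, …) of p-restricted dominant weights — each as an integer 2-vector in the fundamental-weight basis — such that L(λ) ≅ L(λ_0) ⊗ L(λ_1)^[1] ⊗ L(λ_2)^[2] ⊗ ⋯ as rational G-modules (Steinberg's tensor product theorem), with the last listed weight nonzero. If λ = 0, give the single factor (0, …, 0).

((2, 0), (2, 1), (1, 0))

Change of basis e → ω: c = M·v where v = (1641, -1301):
  c_1 = (-65)·(1641) + (-82)·(-1301) = 17
  c_2 = (-88)·(1641) + (-111)·(-1301) = 3
p = 3; digits c_i = Σ_j d_{ij}·3^j, 0 ≤ d_{ij} < 3:
  c_1 = 17 = 2·3^0 + 2·3^1 + 1·3^2
  c_2 = 3 = 0·3^0 + 1·3^1
p-restricted factor λ_0 = (2, 0)
p-restricted factor λ_1 = (2, 1)
p-restricted factor λ_2 = (1, 0)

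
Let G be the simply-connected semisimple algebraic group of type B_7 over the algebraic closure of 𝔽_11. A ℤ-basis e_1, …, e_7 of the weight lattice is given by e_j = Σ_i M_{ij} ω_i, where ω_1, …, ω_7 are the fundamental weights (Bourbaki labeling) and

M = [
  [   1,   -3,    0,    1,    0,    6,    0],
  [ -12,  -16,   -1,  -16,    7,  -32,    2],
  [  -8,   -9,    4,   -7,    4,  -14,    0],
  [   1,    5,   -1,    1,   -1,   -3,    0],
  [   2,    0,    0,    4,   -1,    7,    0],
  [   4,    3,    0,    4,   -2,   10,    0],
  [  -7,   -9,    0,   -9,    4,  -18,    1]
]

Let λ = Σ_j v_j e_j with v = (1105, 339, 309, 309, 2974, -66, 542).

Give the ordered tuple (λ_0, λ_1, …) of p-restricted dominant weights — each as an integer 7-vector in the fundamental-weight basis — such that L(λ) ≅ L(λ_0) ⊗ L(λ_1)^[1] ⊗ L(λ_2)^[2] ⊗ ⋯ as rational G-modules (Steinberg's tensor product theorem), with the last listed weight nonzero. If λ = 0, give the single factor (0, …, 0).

((1, 0, 2, 2, 10, 10, 4), (0, 7, 0, 2, 0, 5, 5))

Change of basis e → ω: c = M·v where v = (1105, 339, 309, 309, 2974, -66, 542):
  c_1 = (1)·(1105) + (-3)·(339) + (0)·(309) + (1)·(309) + (0)·(2974) + (6)·(-66) + (0)·(542) = 1
  c_2 = (-12)·(1105) + (-16)·(339) + (-1)·(309) + (-16)·(309) + (7)·(2974) + (-32)·(-66) + (2)·(542) = 77
  c_3 = (-8)·(1105) + (-9)·(339) + (4)·(309) + (-7)·(309) + (4)·(2974) + (-14)·(-66) + (0)·(542) = 2
  c_4 = (1)·(1105) + (5)·(339) + (-1)·(309) + (1)·(309) + (-1)·(2974) + (-3)·(-66) + (0)·(542) = 24
  c_5 = (2)·(1105) + (0)·(339) + (0)·(309) + (4)·(309) + (-1)·(2974) + (7)·(-66) + (0)·(542) = 10
  c_6 = (4)·(1105) + (3)·(339) + (0)·(309) + (4)·(309) + (-2)·(2974) + (10)·(-66) + (0)·(542) = 65
  c_7 = (-7)·(1105) + (-9)·(339) + (0)·(309) + (-9)·(309) + (4)·(2974) + (-18)·(-66) + (1)·(542) = 59
Writing each c_i in base p = 11:
  c_1 = 1 = 1·11^0
  c_2 = 77 = 0·11^0 + 7·11^1
  c_3 = 2 = 2·11^0
  c_4 = 24 = 2·11^0 + 2·11^1
  c_5 = 10 = 10·11^0
  c_6 = 65 = 10·11^0 + 5·11^1
  c_7 = 59 = 4·11^0 + 5·11^1
λ_0 = (1, 0, 2, 2, 10, 10, 4)
λ_1 = (0, 7, 0, 2, 0, 5, 5)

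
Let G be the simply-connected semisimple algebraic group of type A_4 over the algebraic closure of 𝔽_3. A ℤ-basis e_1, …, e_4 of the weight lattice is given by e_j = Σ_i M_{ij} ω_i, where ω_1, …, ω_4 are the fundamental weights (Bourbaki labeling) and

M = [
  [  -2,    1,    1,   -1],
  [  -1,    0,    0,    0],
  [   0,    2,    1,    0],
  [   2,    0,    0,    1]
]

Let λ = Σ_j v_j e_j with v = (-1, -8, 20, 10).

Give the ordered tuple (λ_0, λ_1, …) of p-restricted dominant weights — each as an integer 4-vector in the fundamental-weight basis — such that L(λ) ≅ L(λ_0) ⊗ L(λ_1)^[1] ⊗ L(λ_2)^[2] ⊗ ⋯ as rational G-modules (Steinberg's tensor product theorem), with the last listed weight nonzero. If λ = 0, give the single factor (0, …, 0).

Change of basis e → ω: c = M·v where v = (-1, -8, 20, 10):
  c_1 = -2*-1 + 1*-8 + 1*20 + -1*10 = 4
  c_2 = -1*-1 + 0*-8 + 0*20 + 0*10 = 1
  c_3 = 0*-1 + 2*-8 + 1*20 + 0*10 = 4
  c_4 = 2*-1 + 0*-8 + 0*20 + 1*10 = 8
Expand coordinatewise in base 3:
  c_1 = 4 = 1·3^0 + 1·3^1
  c_2 = 1 = 1·3^0
  c_3 = 4 = 1·3^0 + 1·3^1
  c_4 = 8 = 2·3^0 + 2·3^1
p-restricted factor λ_0 = (1, 1, 1, 2)
p-restricted factor λ_1 = (1, 0, 1, 2)

((1, 1, 1, 2), (1, 0, 1, 2))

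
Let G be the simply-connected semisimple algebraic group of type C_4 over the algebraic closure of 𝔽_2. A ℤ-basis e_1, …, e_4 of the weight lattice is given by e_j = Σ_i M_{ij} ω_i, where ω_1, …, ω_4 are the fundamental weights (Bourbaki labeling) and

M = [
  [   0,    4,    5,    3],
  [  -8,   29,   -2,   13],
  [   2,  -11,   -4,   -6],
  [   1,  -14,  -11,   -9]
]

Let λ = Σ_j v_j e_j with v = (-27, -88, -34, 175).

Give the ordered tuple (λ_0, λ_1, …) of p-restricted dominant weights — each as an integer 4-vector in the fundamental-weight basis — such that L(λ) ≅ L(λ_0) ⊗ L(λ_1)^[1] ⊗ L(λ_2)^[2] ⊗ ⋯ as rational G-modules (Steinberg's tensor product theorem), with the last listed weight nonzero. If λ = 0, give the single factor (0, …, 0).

Compute c_i = Σ_j M_{ij} v_j with v = (-27, -88, -34, 175):
  c_1 = 0*-27 + 4*-88 + 5*-34 + 3*175 = 3
  c_2 = -8*-27 + 29*-88 + -2*-34 + 13*175 = 7
  c_3 = 2*-27 + -11*-88 + -4*-34 + -6*175 = 0
  c_4 = 1*-27 + -14*-88 + -11*-34 + -9*175 = 4
Expand coordinatewise in base 2:
  c_1 = 3 = 1·2^0 + 1·2^1
  c_2 = 7 = 1·2^0 + 1·2^1 + 1·2^2
  c_3 = 0
  c_4 = 4 = 0·2^0 + 0·2^1 + 1·2^2
λ_0 = (1, 1, 0, 0)
λ_1 = (1, 1, 0, 0)
λ_2 = (0, 1, 0, 1)

((1, 1, 0, 0), (1, 1, 0, 0), (0, 1, 0, 1))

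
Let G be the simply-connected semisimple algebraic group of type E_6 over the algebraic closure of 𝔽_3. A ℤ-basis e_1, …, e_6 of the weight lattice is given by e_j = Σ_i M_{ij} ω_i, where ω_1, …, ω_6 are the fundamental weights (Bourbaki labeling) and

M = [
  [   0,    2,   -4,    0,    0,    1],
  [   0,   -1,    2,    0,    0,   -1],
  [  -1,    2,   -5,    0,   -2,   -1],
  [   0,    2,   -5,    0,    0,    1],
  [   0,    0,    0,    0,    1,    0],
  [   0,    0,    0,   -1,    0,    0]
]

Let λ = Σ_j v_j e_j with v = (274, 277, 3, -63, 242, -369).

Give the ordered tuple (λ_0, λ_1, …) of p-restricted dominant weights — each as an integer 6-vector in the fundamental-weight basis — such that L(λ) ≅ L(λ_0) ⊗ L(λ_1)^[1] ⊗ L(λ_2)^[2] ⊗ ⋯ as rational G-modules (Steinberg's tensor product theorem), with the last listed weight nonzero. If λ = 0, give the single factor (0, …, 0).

((2, 2, 0, 2, 2, 0), (0, 2, 2, 2, 2, 0), (1, 1, 1, 0, 2, 1), (0, 0, 2, 0, 2, 2), (2, 1, 1, 2, 2, 0))

Change of basis e → ω: c = M·v where v = (274, 277, 3, -63, 242, -369):
  c_1 = 0·274 + 2·277 + (-4)·(3) + (0)·(-63) + 0·242 + (1)·(-369) = 173
  c_2 = 0·274 + (-1)·(277) + 2·3 + (0)·(-63) + 0·242 + (-1)·(-369) = 98
  c_3 = (-1)·(274) + 2·277 + (-5)·(3) + (0)·(-63) + (-2)·(242) + (-1)·(-369) = 150
  c_4 = 0·274 + 2·277 + (-5)·(3) + (0)·(-63) + 0·242 + (1)·(-369) = 170
  c_5 = 0·274 + 0·277 + 0·3 + (0)·(-63) + 1·242 + (0)·(-369) = 242
  c_6 = 0·274 + 0·277 + 0·3 + (-1)·(-63) + 0·242 + (0)·(-369) = 63
Writing each c_i in base p = 3:
  c_1 = 173 = 2·3^0 + 0·3^1 + 1·3^2 + 0·3^3 + 2·3^4
  c_2 = 98 = 2·3^0 + 2·3^1 + 1·3^2 + 0·3^3 + 1·3^4
  c_3 = 150 = 0·3^0 + 2·3^1 + 1·3^2 + 2·3^3 + 1·3^4
  c_4 = 170 = 2·3^0 + 2·3^1 + 0·3^2 + 0·3^3 + 2·3^4
  c_5 = 242 = 2·3^0 + 2·3^1 + 2·3^2 + 2·3^3 + 2·3^4
  c_6 = 63 = 0·3^0 + 0·3^1 + 1·3^2 + 2·3^3
λ_0 = (2, 2, 0, 2, 2, 0)
λ_1 = (0, 2, 2, 2, 2, 0)
λ_2 = (1, 1, 1, 0, 2, 1)
λ_3 = (0, 0, 2, 0, 2, 2)
λ_4 = (2, 1, 1, 2, 2, 0)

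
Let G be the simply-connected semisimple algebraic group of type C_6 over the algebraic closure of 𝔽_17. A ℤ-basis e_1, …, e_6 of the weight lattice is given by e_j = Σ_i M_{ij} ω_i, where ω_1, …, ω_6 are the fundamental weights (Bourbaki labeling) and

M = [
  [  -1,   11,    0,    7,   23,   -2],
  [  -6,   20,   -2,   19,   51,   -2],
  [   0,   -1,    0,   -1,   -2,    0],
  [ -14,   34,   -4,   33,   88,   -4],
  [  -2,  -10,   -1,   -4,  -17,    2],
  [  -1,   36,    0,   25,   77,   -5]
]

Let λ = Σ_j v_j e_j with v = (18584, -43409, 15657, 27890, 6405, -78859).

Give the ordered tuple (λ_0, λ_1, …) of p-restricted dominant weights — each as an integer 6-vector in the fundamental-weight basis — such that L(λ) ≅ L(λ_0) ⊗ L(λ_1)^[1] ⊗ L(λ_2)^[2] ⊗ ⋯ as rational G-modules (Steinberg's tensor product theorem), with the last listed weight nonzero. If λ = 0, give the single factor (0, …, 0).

((15, 4, 6, 5, 8, 5), (7, 6, 6, 9, 12, 14), (14, 11, 9, 2, 10, 11))

ω-coordinates c = M·v, v = (18584, -43409, 15657, 27890, 6405, -78859):
  c_1 = (-1)·(18584) + (11)·(-43409) + (0)·(15657) + (7)·(27890) + (23)·(6405) + (-2)·(-78859) = 4180
  c_2 = (-6)·(18584) + (20)·(-43409) + (-2)·(15657) + (19)·(27890) + (51)·(6405) + (-2)·(-78859) = 3285
  c_3 = (0)·(18584) + (-1)·(-43409) + (0)·(15657) + (-1)·(27890) + (-2)·(6405) + (0)·(-78859) = 2709
  c_4 = (-14)·(18584) + (34)·(-43409) + (-4)·(15657) + (33)·(27890) + (88)·(6405) + (-4)·(-78859) = 736
  c_5 = (-2)·(18584) + (-10)·(-43409) + (-1)·(15657) + (-4)·(27890) + (-17)·(6405) + (2)·(-78859) = 3102
  c_6 = (-1)·(18584) + (36)·(-43409) + (0)·(15657) + (25)·(27890) + (77)·(6405) + (-5)·(-78859) = 3422
Writing each c_i in base p = 17:
  c_1 = 4180 = 15·17^0 + 7·17^1 + 14·17^2
  c_2 = 3285 = 4·17^0 + 6·17^1 + 11·17^2
  c_3 = 2709 = 6·17^0 + 6·17^1 + 9·17^2
  c_4 = 736 = 5·17^0 + 9·17^1 + 2·17^2
  c_5 = 3102 = 8·17^0 + 12·17^1 + 10·17^2
  c_6 = 3422 = 5·17^0 + 14·17^1 + 11·17^2
p-restricted factor λ_0 = (15, 4, 6, 5, 8, 5)
p-restricted factor λ_1 = (7, 6, 6, 9, 12, 14)
p-restricted factor λ_2 = (14, 11, 9, 2, 10, 11)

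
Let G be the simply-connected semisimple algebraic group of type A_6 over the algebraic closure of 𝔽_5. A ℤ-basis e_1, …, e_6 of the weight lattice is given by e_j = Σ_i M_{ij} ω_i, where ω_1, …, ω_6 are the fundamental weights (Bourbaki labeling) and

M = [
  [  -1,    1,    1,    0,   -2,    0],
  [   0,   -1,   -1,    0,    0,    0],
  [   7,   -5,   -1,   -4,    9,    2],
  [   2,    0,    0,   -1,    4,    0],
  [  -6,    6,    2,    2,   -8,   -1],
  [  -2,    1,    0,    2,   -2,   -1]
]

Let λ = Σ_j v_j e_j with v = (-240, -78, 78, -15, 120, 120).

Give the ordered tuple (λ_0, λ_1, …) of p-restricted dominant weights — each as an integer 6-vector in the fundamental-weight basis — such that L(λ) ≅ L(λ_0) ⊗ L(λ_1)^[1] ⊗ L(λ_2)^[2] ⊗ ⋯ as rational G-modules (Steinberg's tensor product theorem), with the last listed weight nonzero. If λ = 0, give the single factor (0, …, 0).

((0, 0, 2, 0, 3, 2), (0, 0, 2, 3, 3, 2))

In the fundamental-weight basis, λ has coordinates c = M·v (v = (-240, -78, 78, -15, 120, 120)):
  c_1 = (-1)·(-240) + (1)·(-78) + (1)·(78) + (0)·(-15) + (-2)·(120) + (0)·(120) = 0
  c_2 = (0)·(-240) + (-1)·(-78) + (-1)·(78) + (0)·(-15) + (0)·(120) + (0)·(120) = 0
  c_3 = (7)·(-240) + (-5)·(-78) + (-1)·(78) + (-4)·(-15) + (9)·(120) + (2)·(120) = 12
  c_4 = (2)·(-240) + (0)·(-78) + (0)·(78) + (-1)·(-15) + (4)·(120) + (0)·(120) = 15
  c_5 = (-6)·(-240) + (6)·(-78) + (2)·(78) + (2)·(-15) + (-8)·(120) + (-1)·(120) = 18
  c_6 = (-2)·(-240) + (1)·(-78) + (0)·(78) + (2)·(-15) + (-2)·(120) + (-1)·(120) = 12
Writing each c_i in base p = 5:
  c_1 = 0
  c_2 = 0
  c_3 = 12 = 2·5^0 + 2·5^1
  c_4 = 15 = 0·5^0 + 3·5^1
  c_5 = 18 = 3·5^0 + 3·5^1
  c_6 = 12 = 2·5^0 + 2·5^1
p-restricted factor λ_0 = (0, 0, 2, 0, 3, 2)
p-restricted factor λ_1 = (0, 0, 2, 3, 3, 2)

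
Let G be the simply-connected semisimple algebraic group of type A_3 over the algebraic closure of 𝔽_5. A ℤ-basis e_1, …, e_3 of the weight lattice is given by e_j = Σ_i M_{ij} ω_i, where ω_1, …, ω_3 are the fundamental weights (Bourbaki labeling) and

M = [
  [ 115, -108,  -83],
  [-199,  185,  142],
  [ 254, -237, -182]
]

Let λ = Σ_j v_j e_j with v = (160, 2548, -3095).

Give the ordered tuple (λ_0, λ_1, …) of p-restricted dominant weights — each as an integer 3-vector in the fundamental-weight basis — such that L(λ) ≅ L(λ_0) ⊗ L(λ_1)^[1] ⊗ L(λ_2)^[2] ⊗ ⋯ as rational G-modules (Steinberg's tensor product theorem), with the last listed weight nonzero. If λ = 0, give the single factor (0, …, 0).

ω-coordinates c = M·v, v = (160, 2548, -3095):
  c_1 = 115·160 + (-108)·(2548) + (-83)·(-3095) = 101
  c_2 = (-199)·(160) + 185·2548 + (142)·(-3095) = 50
  c_3 = 254·160 + (-237)·(2548) + (-182)·(-3095) = 54
Expand coordinatewise in base 5:
  c_1 = 101 = 1·5^0 + 0·5^1 + 4·5^2
  c_2 = 50 = 0·5^0 + 0·5^1 + 2·5^2
  c_3 = 54 = 4·5^0 + 0·5^1 + 2·5^2
Factor λ_0 = (1, 0, 4)
Factor λ_1 = (0, 0, 0)
Factor λ_2 = (4, 2, 2)

((1, 0, 4), (0, 0, 0), (4, 2, 2))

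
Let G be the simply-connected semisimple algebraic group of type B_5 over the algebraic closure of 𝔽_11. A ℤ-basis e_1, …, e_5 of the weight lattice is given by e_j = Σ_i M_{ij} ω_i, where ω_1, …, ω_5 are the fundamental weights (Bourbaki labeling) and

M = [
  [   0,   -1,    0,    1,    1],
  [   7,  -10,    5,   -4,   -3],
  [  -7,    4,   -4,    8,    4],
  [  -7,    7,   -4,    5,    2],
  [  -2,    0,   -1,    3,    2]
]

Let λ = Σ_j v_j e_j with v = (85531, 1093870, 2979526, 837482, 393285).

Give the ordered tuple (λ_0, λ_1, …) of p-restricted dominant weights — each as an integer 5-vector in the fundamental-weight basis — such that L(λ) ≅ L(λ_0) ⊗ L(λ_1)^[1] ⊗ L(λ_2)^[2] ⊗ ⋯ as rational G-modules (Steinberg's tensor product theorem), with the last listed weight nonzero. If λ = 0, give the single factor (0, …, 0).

((2, 1, 7, 3, 5), (4, 3, 0, 2, 7), (9, 10, 10, 9, 5), (3, 9, 10, 8, 1), (9, 1, 8, 7, 10))

Compute c_i = Σ_j M_{ij} v_j with v = (85531, 1093870, 2979526, 837482, 393285):
  c_1 = 0*85531 + -1*1093870 + 0*2979526 + 1*837482 + 1*393285 = 136897
  c_2 = 7*85531 + -10*1093870 + 5*2979526 + -4*837482 + -3*393285 = 27864
  c_3 = -7*85531 + 4*1093870 + -4*2979526 + 8*837482 + 4*393285 = 131655
  c_4 = -7*85531 + 7*1093870 + -4*2979526 + 5*837482 + 2*393285 = 114249
  c_5 = -2*85531 + 0*1093870 + -1*2979526 + 3*837482 + 2*393285 = 148428
Base-11 expansion of each c_i:
  c_1 = 136897 = 2·11^0 + 4·11^1 + 9·11^2 + 3·11^3 + 9·11^4
  c_2 = 27864 = 1·11^0 + 3·11^1 + 10·11^2 + 9·11^3 + 1·11^4
  c_3 = 131655 = 7·11^0 + 0·11^1 + 10·11^2 + 10·11^3 + 8·11^4
  c_4 = 114249 = 3·11^0 + 2·11^1 + 9·11^2 + 8·11^3 + 7·11^4
  c_5 = 148428 = 5·11^0 + 7·11^1 + 5·11^2 + 1·11^3 + 10·11^4
p-restricted factor λ_0 = (2, 1, 7, 3, 5)
p-restricted factor λ_1 = (4, 3, 0, 2, 7)
p-restricted factor λ_2 = (9, 10, 10, 9, 5)
p-restricted factor λ_3 = (3, 9, 10, 8, 1)
p-restricted factor λ_4 = (9, 1, 8, 7, 10)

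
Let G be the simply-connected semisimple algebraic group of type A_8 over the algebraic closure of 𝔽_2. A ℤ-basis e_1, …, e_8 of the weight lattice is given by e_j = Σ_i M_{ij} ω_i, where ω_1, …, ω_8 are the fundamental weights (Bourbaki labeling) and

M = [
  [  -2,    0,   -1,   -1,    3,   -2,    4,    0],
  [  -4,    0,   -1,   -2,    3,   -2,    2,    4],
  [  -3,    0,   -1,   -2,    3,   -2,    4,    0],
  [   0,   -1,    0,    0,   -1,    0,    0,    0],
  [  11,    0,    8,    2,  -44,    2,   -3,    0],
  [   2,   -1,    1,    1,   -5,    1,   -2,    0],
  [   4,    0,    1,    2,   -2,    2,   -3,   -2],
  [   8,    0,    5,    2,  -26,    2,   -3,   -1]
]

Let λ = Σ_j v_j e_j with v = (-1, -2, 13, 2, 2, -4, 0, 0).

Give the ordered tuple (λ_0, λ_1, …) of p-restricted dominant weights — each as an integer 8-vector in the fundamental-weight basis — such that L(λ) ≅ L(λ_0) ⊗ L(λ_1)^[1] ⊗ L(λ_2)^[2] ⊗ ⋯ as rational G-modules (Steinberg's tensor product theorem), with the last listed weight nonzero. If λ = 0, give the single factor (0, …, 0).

((1, 1, 0, 0, 1, 1, 1, 1),)

Converting to the ω-basis (c_i = row i of M dotted with v = (-1, -2, 13, 2, 2, -4, 0, 0)):
  c_1 = -2*-1 + 0*-2 + -1*13 + -1*2 + 3*2 + -2*-4 + 4*0 + 0*0 = 1
  c_2 = -4*-1 + 0*-2 + -1*13 + -2*2 + 3*2 + -2*-4 + 2*0 + 4*0 = 1
  c_3 = -3*-1 + 0*-2 + -1*13 + -2*2 + 3*2 + -2*-4 + 4*0 + 0*0 = 0
  c_4 = 0*-1 + -1*-2 + 0*13 + 0*2 + -1*2 + 0*-4 + 0*0 + 0*0 = 0
  c_5 = 11*-1 + 0*-2 + 8*13 + 2*2 + -44*2 + 2*-4 + -3*0 + 0*0 = 1
  c_6 = 2*-1 + -1*-2 + 1*13 + 1*2 + -5*2 + 1*-4 + -2*0 + 0*0 = 1
  c_7 = 4*-1 + 0*-2 + 1*13 + 2*2 + -2*2 + 2*-4 + -3*0 + -2*0 = 1
  c_8 = 8*-1 + 0*-2 + 5*13 + 2*2 + -26*2 + 2*-4 + -3*0 + -1*0 = 1
Writing each c_i in base p = 2:
  c_1 = 1 = 1·2^0
  c_2 = 1 = 1·2^0
  c_3 = 0
  c_4 = 0
  c_5 = 1 = 1·2^0
  c_6 = 1 = 1·2^0
  c_7 = 1 = 1·2^0
  c_8 = 1 = 1·2^0
λ_0 = (1, 1, 0, 0, 1, 1, 1, 1)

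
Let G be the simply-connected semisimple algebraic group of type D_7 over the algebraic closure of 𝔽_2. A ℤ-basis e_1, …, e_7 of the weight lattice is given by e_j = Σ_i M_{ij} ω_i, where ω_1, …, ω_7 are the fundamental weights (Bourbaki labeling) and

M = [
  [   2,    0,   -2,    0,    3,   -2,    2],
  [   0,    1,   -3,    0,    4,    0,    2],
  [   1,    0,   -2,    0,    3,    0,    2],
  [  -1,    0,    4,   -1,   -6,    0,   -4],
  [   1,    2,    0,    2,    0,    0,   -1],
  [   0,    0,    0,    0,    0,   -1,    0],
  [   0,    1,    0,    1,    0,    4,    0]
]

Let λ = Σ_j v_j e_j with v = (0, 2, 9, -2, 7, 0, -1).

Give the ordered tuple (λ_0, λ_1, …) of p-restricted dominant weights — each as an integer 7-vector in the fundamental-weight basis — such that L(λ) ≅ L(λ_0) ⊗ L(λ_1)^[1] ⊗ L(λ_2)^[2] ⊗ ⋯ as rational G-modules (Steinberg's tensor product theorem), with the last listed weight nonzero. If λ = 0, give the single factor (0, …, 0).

((1, 1, 1, 0, 1, 0, 0),)

Compute c_i = Σ_j M_{ij} v_j with v = (0, 2, 9, -2, 7, 0, -1):
  c_1 = 2·0 + 0·2 + (-2)·(9) + (0)·(-2) + 3·7 + (-2)·(0) + (2)·(-1) = 1
  c_2 = 0·0 + 1·2 + (-3)·(9) + (0)·(-2) + 4·7 + 0·0 + (2)·(-1) = 1
  c_3 = 1·0 + 0·2 + (-2)·(9) + (0)·(-2) + 3·7 + 0·0 + (2)·(-1) = 1
  c_4 = (-1)·(0) + 0·2 + 4·9 + (-1)·(-2) + (-6)·(7) + 0·0 + (-4)·(-1) = 0
  c_5 = 1·0 + 2·2 + 0·9 + (2)·(-2) + 0·7 + 0·0 + (-1)·(-1) = 1
  c_6 = 0·0 + 0·2 + 0·9 + (0)·(-2) + 0·7 + (-1)·(0) + (0)·(-1) = 0
  c_7 = 0·0 + 1·2 + 0·9 + (1)·(-2) + 0·7 + 4·0 + (0)·(-1) = 0
Expand coordinatewise in base 2:
  c_1 = 1 = 1·2^0
  c_2 = 1 = 1·2^0
  c_3 = 1 = 1·2^0
  c_4 = 0
  c_5 = 1 = 1·2^0
  c_6 = 0
  c_7 = 0
λ_0 = (1, 1, 1, 0, 1, 0, 0)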